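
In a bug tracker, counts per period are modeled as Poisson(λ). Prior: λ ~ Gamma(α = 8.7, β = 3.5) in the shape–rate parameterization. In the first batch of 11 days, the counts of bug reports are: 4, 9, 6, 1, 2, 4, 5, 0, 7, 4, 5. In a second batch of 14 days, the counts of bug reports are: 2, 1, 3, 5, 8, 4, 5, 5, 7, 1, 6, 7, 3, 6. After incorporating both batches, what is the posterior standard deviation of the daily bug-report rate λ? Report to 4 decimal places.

With a Gamma(shape α, rate β) prior, the Poisson likelihood is conjugate: the posterior is Gamma(α + ΣXᵢ, β + n).
Batch 1: sum of counts S = 47 over n = 11 days.
After batch 1: Gamma(α+S, β+n) = Gamma(8.7+47, 3.5+11) = Gamma(55.7, 14.5).
Batch 2: sum of counts S = 63 over n = 14 days.
After batch 2: Gamma(α+S, β+n) = Gamma(55.7+63, 14.5+14) = Gamma(118.7, 28.5).
SD = √α/β = √118.7/28.5 = 0.3823.

0.3823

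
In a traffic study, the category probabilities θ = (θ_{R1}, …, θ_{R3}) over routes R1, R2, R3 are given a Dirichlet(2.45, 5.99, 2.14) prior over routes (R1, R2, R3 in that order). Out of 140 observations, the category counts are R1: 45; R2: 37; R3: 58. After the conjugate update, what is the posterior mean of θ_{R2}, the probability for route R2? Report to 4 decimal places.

The Dirichlet prior is conjugate to the Multinomial likelihood: each posterior αⱼ = prior αⱼ + observed count nⱼ.
Posterior concentration: (47.45, 42.99, 60.14), total = 150.58.
E[θ_{R2}|data] = α_{R2}/Σα = 42.99/150.58 = 0.2855.

0.2855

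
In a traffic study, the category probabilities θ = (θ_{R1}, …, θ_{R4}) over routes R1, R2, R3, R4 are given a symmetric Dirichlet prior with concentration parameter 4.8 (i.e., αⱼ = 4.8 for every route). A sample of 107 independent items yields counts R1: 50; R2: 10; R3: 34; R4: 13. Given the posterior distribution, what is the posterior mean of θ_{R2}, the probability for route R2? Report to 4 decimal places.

The Dirichlet prior is conjugate to the Multinomial likelihood: each posterior αⱼ = prior αⱼ + observed count nⱼ.
Posterior concentration: (54.8, 14.8, 38.8, 17.8), total = 126.2.
E[θ_{R2}|data] = α_{R2}/Σα = 14.8/126.2 = 0.1173.

0.1173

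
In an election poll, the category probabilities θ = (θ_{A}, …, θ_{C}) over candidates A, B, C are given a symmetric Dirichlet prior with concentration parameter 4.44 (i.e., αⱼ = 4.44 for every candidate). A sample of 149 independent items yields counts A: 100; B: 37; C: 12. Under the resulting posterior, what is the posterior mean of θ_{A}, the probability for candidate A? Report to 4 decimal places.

0.6434

The Dirichlet prior is conjugate to the Multinomial likelihood: each posterior αⱼ = prior αⱼ + observed count nⱼ.
Posterior concentration: (104.44, 41.44, 16.44), total = 162.32.
E[θ_{A}|data] = α_{A}/Σα = 104.44/162.32 = 0.6434.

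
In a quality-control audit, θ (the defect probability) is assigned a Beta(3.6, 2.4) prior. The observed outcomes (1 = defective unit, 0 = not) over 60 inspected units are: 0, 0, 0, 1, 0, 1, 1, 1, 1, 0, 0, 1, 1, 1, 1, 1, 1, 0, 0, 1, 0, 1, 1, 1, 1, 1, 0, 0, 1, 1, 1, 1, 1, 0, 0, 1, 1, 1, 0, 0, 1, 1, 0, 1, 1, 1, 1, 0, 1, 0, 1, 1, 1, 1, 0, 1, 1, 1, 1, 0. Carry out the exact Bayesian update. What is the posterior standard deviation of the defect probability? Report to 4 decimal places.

The Beta prior is conjugate to a Binomial/Bernoulli likelihood; the update adds successes to α and failures to β.
Posterior: Beta(α+k, β+n−k) = Beta(3.6+40, 2.4+20) = Beta(43.6, 22.4).
Var = αβ/((α+β)²(α+β+1)) = 43.6·22.4/(66.0²·67.0) = 0.00334635; SD = √0.00334635 = 0.0578.

0.0578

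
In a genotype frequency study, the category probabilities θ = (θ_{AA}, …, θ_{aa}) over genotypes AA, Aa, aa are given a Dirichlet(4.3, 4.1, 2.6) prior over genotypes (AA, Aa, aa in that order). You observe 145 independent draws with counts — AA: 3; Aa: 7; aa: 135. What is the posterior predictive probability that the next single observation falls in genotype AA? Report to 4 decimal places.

0.0468

The Dirichlet prior is conjugate to the Multinomial likelihood: each posterior αⱼ = prior αⱼ + observed count nⱼ.
Posterior concentration: (7.3, 11.1, 137.6), total = 156.0.
P(next = AA | data) = α_{AA}/Σα = 0.0468.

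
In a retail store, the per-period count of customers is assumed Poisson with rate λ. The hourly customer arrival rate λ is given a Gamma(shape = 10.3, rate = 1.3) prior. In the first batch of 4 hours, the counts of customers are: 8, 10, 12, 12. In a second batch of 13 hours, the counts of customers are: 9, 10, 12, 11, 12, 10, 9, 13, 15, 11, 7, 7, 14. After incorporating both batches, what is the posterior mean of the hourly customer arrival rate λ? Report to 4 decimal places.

10.5082

With a Gamma(shape α, rate β) prior, the Poisson likelihood is conjugate: the posterior is Gamma(α + ΣXᵢ, β + n).
Batch 1: sum of counts S = 42 over n = 4 hours.
After batch 1: Gamma(α+S, β+n) = Gamma(10.3+42, 1.3+4) = Gamma(52.3, 5.3).
Batch 2: sum of counts S = 140 over n = 13 hours.
After batch 2: Gamma(α+S, β+n) = Gamma(52.3+140, 5.3+13) = Gamma(192.3, 18.3).
Posterior mean = α/β = 192.3/18.3 = 10.5082.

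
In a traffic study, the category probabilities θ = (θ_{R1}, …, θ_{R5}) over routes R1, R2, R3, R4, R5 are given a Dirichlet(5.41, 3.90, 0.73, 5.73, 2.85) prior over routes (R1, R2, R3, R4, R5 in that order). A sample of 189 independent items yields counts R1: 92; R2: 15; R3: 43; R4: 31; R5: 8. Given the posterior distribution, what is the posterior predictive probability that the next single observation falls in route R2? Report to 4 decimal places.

0.0910

The Dirichlet prior is conjugate to the Multinomial likelihood: each posterior αⱼ = prior αⱼ + observed count nⱼ.
Posterior concentration: (97.41, 18.90, 43.73, 36.73, 10.85), total = 207.62.
P(next = R2 | data) = α_{R2}/Σα = 0.0910.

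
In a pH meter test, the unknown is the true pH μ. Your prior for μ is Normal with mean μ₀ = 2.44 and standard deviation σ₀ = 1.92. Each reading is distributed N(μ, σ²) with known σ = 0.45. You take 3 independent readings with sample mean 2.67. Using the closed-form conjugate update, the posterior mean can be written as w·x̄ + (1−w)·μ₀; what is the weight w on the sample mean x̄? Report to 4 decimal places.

For Normal data with known variance σ², a Normal(μ₀, σ₀²) prior on μ is conjugate. Posterior precision = 1/σ₀² + n/σ²; posterior mean is the precision-weighted average of μ₀ and x̄.
σ₀² = 1.92² = 3.6864, σ² = 0.45² = 0.2025. Prior precision 1/σ₀² = 1/3.6864; data precision n/σ² = 3/0.2025.
w = (n/σ²)/(1/σ₀² + n/σ²) = n·σ₀²/(σ² + n·σ₀²) = 3·3.6864/(0.2025 + 3·3.6864) = 11.0592/11.2617 = 0.9820.

0.9820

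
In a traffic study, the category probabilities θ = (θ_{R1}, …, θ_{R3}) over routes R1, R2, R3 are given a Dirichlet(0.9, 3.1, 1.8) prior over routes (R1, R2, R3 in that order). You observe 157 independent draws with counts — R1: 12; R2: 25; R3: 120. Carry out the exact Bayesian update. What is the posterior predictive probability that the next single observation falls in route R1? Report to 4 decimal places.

0.0792

The Dirichlet prior is conjugate to the Multinomial likelihood: each posterior αⱼ = prior αⱼ + observed count nⱼ.
Posterior concentration: (12.9, 28.1, 121.8), total = 162.8.
P(next = R1 | data) = α_{R1}/Σα = 0.0792.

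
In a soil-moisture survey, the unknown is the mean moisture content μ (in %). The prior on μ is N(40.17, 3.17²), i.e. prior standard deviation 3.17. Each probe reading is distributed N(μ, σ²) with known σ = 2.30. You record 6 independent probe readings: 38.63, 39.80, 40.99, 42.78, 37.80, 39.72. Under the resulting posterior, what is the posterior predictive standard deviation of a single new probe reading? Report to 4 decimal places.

For Normal data with known variance σ², a Normal(μ₀, σ₀²) prior on μ is conjugate. Posterior precision = 1/σ₀² + n/σ²; posterior mean is the precision-weighted average of μ₀ and x̄.
σ₀² = 3.17² = 10.0489, σ² = 2.30² = 5.29; σ² + n·σ₀² = 5.29 + 6·10.0489 = 65.5834.
Posterior precision = 1/σ₀² + n/σ² = 1/10.0489 + 6/5.29 = (σ² + n·σ₀²)/(σ₀²σ²) = 65.5834/(10.0489·5.29); posterior variance σₙ² = σ₀²σ²/(σ² + n·σ₀²) = 10.0489·5.29/65.5834 = 0.810551.
Predictive variance for one new observation = σₙ² + σ² = 10.0489·5.29/65.5834 + 5.29 = σ²·(σ₀² + 65.5834)/65.5834 = 5.29·75.6323/65.5834 = 6.100551; SD = √(5.29·75.6323/65.5834) = 2.4699.

2.4699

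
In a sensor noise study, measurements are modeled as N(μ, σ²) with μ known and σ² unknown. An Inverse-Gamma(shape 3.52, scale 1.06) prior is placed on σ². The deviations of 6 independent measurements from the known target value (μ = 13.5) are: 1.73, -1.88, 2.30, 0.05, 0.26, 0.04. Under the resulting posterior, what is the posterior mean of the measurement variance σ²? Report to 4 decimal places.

With known mean μ and an Inverse-Gamma(α, β) prior on σ², the Normal likelihood is conjugate: posterior is Inv-Gamma(α + n/2, β + Σ(xᵢ−μ)²/2).
Σ(xᵢ−μ)² = (1.73)² + (-1.88)² + (2.30)² + (0.05)² + (0.26)² + (0.04)² = 11.8890.
Posterior: Inv-Gamma(3.52 + 6/2, 1.06 + 11.8890/2) = Inv-Gamma(6.52, 7.00450).
E[σ²|data] = β/(α−1) = 7.00450/5.52 = 1.2689.

1.2689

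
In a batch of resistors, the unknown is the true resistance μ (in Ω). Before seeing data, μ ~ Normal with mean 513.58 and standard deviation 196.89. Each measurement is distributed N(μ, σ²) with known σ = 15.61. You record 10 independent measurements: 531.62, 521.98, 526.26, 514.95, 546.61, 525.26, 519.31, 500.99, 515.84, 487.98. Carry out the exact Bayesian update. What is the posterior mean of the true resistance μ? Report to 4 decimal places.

519.0765

For Normal data with known variance σ², a Normal(μ₀, σ₀²) prior on μ is conjugate. Posterior precision = 1/σ₀² + n/σ²; posterior mean is the precision-weighted average of μ₀ and x̄.
Σxᵢ = 531.62 + 521.98 + 526.26 + 514.95 + 546.61 + 525.26 + 519.31 + 500.99 + 515.84 + 487.98 = 5190.8, so n·x̄ = 5190.8.
σ₀² = 196.89² = 38765.6721, σ² = 15.61² = 243.6721; σ² + n·σ₀² = 243.6721 + 10·38765.6721 = 387900.3931.
Posterior mean = (μ₀/σ₀² + n·x̄/σ²)/(1/σ₀² + n/σ²) = (σ²·μ₀ + σ₀²·n·x̄)/(σ² + n·σ₀²) = (243.6721·513.58 + 38765.6721·5190.8)/387900.3931 = 201349995.853798/387900.3931 = 519.0765.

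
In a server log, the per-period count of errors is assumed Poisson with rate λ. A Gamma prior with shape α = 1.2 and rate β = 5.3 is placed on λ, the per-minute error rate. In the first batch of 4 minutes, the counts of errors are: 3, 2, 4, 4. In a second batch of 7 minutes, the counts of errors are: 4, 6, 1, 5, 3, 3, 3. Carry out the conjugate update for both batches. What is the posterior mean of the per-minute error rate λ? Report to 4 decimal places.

With a Gamma(shape α, rate β) prior, the Poisson likelihood is conjugate: the posterior is Gamma(α + ΣXᵢ, β + n).
Batch 1: sum of counts S = 13 over n = 4 minutes.
After batch 1: Gamma(α+S, β+n) = Gamma(1.2+13, 5.3+4) = Gamma(14.2, 9.3).
Batch 2: sum of counts S = 25 over n = 7 minutes.
After batch 2: Gamma(α+S, β+n) = Gamma(14.2+25, 9.3+7) = Gamma(39.2, 16.3).
Posterior mean = α/β = 39.2/16.3 = 2.4049.

2.4049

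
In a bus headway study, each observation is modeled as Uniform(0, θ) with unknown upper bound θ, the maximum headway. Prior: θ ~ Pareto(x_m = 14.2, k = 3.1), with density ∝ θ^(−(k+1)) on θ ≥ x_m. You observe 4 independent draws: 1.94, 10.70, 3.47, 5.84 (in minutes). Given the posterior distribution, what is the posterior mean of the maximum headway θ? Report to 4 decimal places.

A Pareto(scale x_m, shape k) prior on the upper bound θ of Uniform(0, θ) is conjugate: posterior is Pareto(max(x_m, max xᵢ), k + n).
Sample maximum = 10.70; prior scale x_m = 14.2 → posterior scale = max = 14.20.
Posterior shape = 3.1 + 4 = 7.1.
E[θ|data] = k·x_m/(k−1) = 7.1·14.20/6.1 = 16.5279.

16.5279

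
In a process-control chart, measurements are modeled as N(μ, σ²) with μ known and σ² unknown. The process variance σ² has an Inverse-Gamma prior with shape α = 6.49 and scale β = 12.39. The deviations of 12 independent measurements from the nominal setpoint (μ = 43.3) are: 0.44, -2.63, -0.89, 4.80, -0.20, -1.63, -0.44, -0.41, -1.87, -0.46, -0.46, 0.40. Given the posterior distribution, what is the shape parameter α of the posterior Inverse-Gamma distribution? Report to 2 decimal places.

With known mean μ and an Inverse-Gamma(α, β) prior on σ², the Normal likelihood is conjugate: posterior is Inv-Gamma(α + n/2, β + Σ(xᵢ−μ)²/2).
Σ(xᵢ−μ)² = (0.44)² + (-2.63)² + (-0.89)² + (4.80)² + (-0.20)² + (-1.63)² + (-0.44)² + (-0.41)² + (-1.87)² + (-0.46)² + (-0.46)² + (0.40)² = 38.0813.
Posterior: Inv-Gamma(6.49 + 12/2, 12.39 + 38.0813/2) = Inv-Gamma(12.49, 31.43065).
Posterior α = 12.49.

12.49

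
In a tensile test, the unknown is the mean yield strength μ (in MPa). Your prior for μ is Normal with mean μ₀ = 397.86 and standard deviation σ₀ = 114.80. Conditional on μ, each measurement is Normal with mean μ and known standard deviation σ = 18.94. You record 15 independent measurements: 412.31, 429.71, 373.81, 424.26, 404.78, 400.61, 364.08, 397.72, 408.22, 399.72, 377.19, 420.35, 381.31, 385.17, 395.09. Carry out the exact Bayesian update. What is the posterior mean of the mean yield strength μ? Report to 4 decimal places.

398.2879

For Normal data with known variance σ², a Normal(μ₀, σ₀²) prior on μ is conjugate. Posterior precision = 1/σ₀² + n/σ²; posterior mean is the precision-weighted average of μ₀ and x̄.
Σxᵢ = 412.31 + 429.71 + 373.81 + 424.26 + 404.78 + 400.61 + 364.08 + 397.72 + 408.22 + 399.72 + 377.19 + 420.35 + 381.31 + 385.17 + 395.09 = 5974.33, so n·x̄ = 5974.33.
σ₀² = 114.80² = 13179.04, σ² = 18.94² = 358.7236; σ² + n·σ₀² = 358.7236 + 15·13179.04 = 198044.3236.
Posterior mean = (μ₀/σ₀² + n·x̄/σ²)/(1/σ₀² + n/σ²) = (σ²·μ₀ + σ₀²·n·x̄)/(σ² + n·σ₀²) = (358.7236·397.86 + 13179.04·5974.33)/198044.3236 = 78878655.814696/198044.3236 = 398.2879.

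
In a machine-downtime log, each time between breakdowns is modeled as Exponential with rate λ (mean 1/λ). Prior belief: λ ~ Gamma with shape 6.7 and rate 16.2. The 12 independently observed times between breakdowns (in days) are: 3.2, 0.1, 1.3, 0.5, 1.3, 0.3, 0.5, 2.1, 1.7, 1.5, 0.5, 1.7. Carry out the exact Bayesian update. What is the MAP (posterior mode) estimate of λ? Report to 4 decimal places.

0.5728

With a Gamma(shape α, rate β) prior on the exponential rate λ, the posterior after n observations with total T = Σxᵢ is Gamma(α+n, β+T).
Sum of observations T = 14.7 days; n = 12.
Posterior: Gamma(6.7+12, 16.2+14.7) = Gamma(18.7, 30.9).
Mode = (α−1)/β = 0.5728.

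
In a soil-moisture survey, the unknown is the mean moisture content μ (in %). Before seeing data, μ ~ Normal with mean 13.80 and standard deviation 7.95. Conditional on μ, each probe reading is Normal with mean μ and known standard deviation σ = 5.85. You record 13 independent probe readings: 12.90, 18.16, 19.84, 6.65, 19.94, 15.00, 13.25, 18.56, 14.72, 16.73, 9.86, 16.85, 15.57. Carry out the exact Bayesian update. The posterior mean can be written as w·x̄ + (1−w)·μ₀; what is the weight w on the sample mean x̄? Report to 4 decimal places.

For Normal data with known variance σ², a Normal(μ₀, σ₀²) prior on μ is conjugate. Posterior precision = 1/σ₀² + n/σ²; posterior mean is the precision-weighted average of μ₀ and x̄.
σ₀² = 7.95² = 63.2025, σ² = 5.85² = 34.2225. Prior precision 1/σ₀² = 1/63.2025; data precision n/σ² = 13/34.2225.
w = (n/σ²)/(1/σ₀² + n/σ²) = n·σ₀²/(σ² + n·σ₀²) = 13·63.2025/(34.2225 + 13·63.2025) = 821.6325/855.855 = 0.9600.

0.9600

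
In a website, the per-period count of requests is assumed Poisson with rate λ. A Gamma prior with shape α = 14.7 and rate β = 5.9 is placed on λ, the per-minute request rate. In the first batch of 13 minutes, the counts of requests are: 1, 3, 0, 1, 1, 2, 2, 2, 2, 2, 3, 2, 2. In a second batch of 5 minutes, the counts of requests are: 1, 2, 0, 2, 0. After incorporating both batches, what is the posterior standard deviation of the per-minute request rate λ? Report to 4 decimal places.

0.2734

With a Gamma(shape α, rate β) prior, the Poisson likelihood is conjugate: the posterior is Gamma(α + ΣXᵢ, β + n).
Batch 1: sum of counts S = 23 over n = 13 minutes.
After batch 1: Gamma(α+S, β+n) = Gamma(14.7+23, 5.9+13) = Gamma(37.7, 18.9).
Batch 2: sum of counts S = 5 over n = 5 minutes.
After batch 2: Gamma(α+S, β+n) = Gamma(37.7+5, 18.9+5) = Gamma(42.7, 23.9).
SD = √α/β = √42.7/23.9 = 0.2734.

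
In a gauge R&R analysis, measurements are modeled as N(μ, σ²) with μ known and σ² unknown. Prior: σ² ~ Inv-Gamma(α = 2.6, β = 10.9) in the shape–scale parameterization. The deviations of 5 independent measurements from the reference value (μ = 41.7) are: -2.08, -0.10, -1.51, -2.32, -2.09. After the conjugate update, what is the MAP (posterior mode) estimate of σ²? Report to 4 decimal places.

With known mean μ and an Inverse-Gamma(α, β) prior on σ², the Normal likelihood is conjugate: posterior is Inv-Gamma(α + n/2, β + Σ(xᵢ−μ)²/2).
Σ(xᵢ−μ)² = (-2.08)² + (-0.10)² + (-1.51)² + (-2.32)² + (-2.09)² = 16.3670.
Posterior: Inv-Gamma(2.6 + 5/2, 10.9 + 16.3670/2) = Inv-Gamma(5.10, 19.08350).
Mode = β/(α+1) = 19.08350/6.10 = 3.1284.

3.1284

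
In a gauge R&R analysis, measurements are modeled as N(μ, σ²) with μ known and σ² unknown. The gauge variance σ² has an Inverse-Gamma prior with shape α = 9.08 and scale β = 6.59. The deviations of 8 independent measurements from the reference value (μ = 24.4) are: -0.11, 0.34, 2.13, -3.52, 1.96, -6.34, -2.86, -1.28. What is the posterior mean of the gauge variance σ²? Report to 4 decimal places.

With known mean μ and an Inverse-Gamma(α, β) prior on σ², the Normal likelihood is conjugate: posterior is Inv-Gamma(α + n/2, β + Σ(xᵢ−μ)²/2).
Σ(xᵢ−μ)² = (-0.11)² + (0.34)² + (2.13)² + (-3.52)² + (1.96)² + (-6.34)² + (-2.86)² + (-1.28)² = 70.9102.
Posterior: Inv-Gamma(9.08 + 8/2, 6.59 + 70.9102/2) = Inv-Gamma(13.08, 42.04510).
E[σ²|data] = β/(α−1) = 42.04510/12.08 = 3.4806.

3.4806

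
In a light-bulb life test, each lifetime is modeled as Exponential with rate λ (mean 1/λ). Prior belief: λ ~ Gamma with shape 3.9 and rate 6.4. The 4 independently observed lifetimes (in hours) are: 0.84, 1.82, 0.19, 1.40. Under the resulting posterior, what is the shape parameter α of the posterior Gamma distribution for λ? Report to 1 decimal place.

With a Gamma(shape α, rate β) prior on the exponential rate λ, the posterior after n observations with total T = Σxᵢ is Gamma(α+n, β+T).
Sum of observations T = 4.25 hours; n = 4.
Posterior: Gamma(3.9+4, 6.4+4.25) = Gamma(7.9, 10.65).
Posterior α = 7.9.

7.9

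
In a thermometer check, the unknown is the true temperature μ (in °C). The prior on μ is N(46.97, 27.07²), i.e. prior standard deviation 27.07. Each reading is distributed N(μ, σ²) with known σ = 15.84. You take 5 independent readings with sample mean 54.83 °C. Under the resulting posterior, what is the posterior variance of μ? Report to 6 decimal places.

For Normal data with known variance σ², a Normal(μ₀, σ₀²) prior on μ is conjugate. Posterior precision = 1/σ₀² + n/σ²; posterior mean is the precision-weighted average of μ₀ and x̄.
σ₀² = 27.07² = 732.7849, σ² = 15.84² = 250.9056; σ² + n·σ₀² = 250.9056 + 5·732.7849 = 3914.8301.
Posterior precision = 1/σ₀² + n/σ² = 1/732.7849 + 5/250.9056 = (σ² + n·σ₀²)/(σ₀²σ²) = 3914.8301/(732.7849·250.9056); posterior variance σₙ² = σ₀²σ²/(σ² + n·σ₀²) = 732.7849·250.9056/3914.8301 = 46.964959.

46.964959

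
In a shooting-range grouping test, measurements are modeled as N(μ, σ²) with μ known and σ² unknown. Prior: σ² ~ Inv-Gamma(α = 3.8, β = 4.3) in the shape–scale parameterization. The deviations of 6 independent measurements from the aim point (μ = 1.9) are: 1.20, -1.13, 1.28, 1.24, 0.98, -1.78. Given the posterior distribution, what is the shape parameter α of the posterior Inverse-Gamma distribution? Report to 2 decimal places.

6.80

With known mean μ and an Inverse-Gamma(α, β) prior on σ², the Normal likelihood is conjugate: posterior is Inv-Gamma(α + n/2, β + Σ(xᵢ−μ)²/2).
Σ(xᵢ−μ)² = (1.20)² + (-1.13)² + (1.28)² + (1.24)² + (0.98)² + (-1.78)² = 10.0217.
Posterior: Inv-Gamma(3.8 + 6/2, 4.3 + 10.0217/2) = Inv-Gamma(6.80, 9.31085).
Posterior α = 6.80.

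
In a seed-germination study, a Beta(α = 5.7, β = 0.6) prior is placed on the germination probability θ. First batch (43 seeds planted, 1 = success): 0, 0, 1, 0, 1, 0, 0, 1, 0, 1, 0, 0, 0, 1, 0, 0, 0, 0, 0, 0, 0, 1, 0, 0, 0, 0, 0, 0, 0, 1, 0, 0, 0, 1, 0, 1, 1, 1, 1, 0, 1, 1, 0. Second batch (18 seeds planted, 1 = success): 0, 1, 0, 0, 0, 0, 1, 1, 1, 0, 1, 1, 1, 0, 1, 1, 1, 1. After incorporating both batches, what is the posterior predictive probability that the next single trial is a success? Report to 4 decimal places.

The Beta prior is conjugate to a Binomial/Bernoulli likelihood; the update adds successes to α and failures to β.
After batch 1: Beta(5.7+14, 0.6+29) = Beta(19.7, 29.6).
After batch 2: Beta(19.7+11, 29.6+7) = Beta(30.7, 36.6).
For a single future Bernoulli trial, P(success | data) = α/(α+β) = 0.4562.

0.4562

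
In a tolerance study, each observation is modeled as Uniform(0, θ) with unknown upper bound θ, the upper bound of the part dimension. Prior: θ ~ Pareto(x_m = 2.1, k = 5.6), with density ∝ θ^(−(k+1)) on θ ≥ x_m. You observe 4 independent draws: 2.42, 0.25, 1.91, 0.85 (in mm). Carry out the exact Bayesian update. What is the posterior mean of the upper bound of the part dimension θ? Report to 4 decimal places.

2.7014

A Pareto(scale x_m, shape k) prior on the upper bound θ of Uniform(0, θ) is conjugate: posterior is Pareto(max(x_m, max xᵢ), k + n).
Sample maximum = 2.42; prior scale x_m = 2.1 → posterior scale = max = 2.42.
Posterior shape = 5.6 + 4 = 9.6.
E[θ|data] = k·x_m/(k−1) = 9.6·2.42/8.6 = 2.7014.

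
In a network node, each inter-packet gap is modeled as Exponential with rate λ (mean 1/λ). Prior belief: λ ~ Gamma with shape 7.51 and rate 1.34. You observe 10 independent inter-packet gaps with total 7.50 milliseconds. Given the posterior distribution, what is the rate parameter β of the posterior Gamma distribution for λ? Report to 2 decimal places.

8.84

With a Gamma(shape α, rate β) prior on the exponential rate λ, the posterior after n observations with total T = Σxᵢ is Gamma(α+n, β+T).
Posterior: Gamma(7.51+10, 1.34+7.50) = Gamma(17.51, 8.84).
Posterior β = 8.84.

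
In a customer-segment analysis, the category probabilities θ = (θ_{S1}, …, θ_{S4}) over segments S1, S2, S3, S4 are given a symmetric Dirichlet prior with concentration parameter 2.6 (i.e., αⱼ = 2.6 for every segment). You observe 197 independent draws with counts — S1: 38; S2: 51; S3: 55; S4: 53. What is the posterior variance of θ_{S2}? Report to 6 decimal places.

0.000920

The Dirichlet prior is conjugate to the Multinomial likelihood: each posterior αⱼ = prior αⱼ + observed count nⱼ.
Posterior concentration: (40.6, 53.6, 57.6, 55.6), total = 207.4.
Var[θ_j] = α_j(Σα−α_j)/((Σα)²(Σα+1)) = 53.6·153.8/(207.4²·208.4) = 0.000920.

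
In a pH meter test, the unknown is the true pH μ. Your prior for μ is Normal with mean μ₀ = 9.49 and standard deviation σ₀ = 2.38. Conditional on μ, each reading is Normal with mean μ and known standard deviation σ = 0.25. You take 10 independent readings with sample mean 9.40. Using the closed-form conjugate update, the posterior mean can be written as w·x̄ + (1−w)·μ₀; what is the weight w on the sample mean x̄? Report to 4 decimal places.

For Normal data with known variance σ², a Normal(μ₀, σ₀²) prior on μ is conjugate. Posterior precision = 1/σ₀² + n/σ²; posterior mean is the precision-weighted average of μ₀ and x̄.
σ₀² = 2.38² = 5.6644, σ² = 0.25² = 0.0625. Prior precision 1/σ₀² = 1/5.6644; data precision n/σ² = 10/0.0625.
w = (n/σ²)/(1/σ₀² + n/σ²) = n·σ₀²/(σ² + n·σ₀²) = 10·5.6644/(0.0625 + 10·5.6644) = 56.644/56.7065 = 0.9989.

0.9989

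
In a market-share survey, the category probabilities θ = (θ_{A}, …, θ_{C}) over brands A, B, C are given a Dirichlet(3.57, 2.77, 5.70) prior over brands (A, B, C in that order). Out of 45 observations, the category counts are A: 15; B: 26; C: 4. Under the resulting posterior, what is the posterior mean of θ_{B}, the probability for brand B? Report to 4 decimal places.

0.5044

The Dirichlet prior is conjugate to the Multinomial likelihood: each posterior αⱼ = prior αⱼ + observed count nⱼ.
Posterior concentration: (18.57, 28.77, 9.70), total = 57.04.
E[θ_{B}|data] = α_{B}/Σα = 28.77/57.04 = 0.5044.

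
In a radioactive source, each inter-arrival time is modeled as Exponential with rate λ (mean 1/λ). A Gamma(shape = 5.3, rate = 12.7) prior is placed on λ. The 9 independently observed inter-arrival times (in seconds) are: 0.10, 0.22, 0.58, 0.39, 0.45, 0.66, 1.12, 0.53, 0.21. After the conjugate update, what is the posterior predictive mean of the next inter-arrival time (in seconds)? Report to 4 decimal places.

1.2752

With a Gamma(shape α, rate β) prior on the exponential rate λ, the posterior after n observations with total T = Σxᵢ is Gamma(α+n, β+T).
Sum of observations T = 4.26 seconds; n = 9.
Posterior: Gamma(5.3+9, 12.7+4.26) = Gamma(14.3, 16.96).
The predictive distribution for the next observation is Lomax; its mean is β/(α−1) = 16.96/13.3 = 1.2752.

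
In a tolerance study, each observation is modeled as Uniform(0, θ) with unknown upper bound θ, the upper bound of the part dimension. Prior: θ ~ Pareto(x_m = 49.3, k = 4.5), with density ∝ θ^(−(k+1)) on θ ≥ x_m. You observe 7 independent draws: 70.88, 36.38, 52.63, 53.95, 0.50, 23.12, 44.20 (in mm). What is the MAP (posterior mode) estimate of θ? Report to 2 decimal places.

A Pareto(scale x_m, shape k) prior on the upper bound θ of Uniform(0, θ) is conjugate: posterior is Pareto(max(x_m, max xᵢ), k + n).
Sample maximum = 70.88; prior scale x_m = 49.3 → posterior scale = max = 70.88.
Posterior shape = 4.5 + 7 = 11.5.
The Pareto density is decreasing on [x_m, ∞), so the mode is x_m = 70.88.

70.88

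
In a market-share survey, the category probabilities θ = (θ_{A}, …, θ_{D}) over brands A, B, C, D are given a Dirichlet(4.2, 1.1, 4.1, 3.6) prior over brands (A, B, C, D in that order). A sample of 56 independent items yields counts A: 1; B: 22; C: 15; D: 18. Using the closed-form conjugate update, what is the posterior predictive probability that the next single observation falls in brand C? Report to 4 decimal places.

The Dirichlet prior is conjugate to the Multinomial likelihood: each posterior αⱼ = prior αⱼ + observed count nⱼ.
Posterior concentration: (5.2, 23.1, 19.1, 21.6), total = 69.0.
P(next = C | data) = α_{C}/Σα = 0.2768.

0.2768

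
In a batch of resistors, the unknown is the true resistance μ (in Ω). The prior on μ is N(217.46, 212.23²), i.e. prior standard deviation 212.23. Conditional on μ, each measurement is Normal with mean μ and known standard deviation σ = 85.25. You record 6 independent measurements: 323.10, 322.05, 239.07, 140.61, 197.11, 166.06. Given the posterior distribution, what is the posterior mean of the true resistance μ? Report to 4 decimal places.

230.9700

For Normal data with known variance σ², a Normal(μ₀, σ₀²) prior on μ is conjugate. Posterior precision = 1/σ₀² + n/σ²; posterior mean is the precision-weighted average of μ₀ and x̄.
Σxᵢ = 323.10 + 322.05 + 239.07 + 140.61 + 197.11 + 166.06 = 1388, so n·x̄ = 1388.
σ₀² = 212.23² = 45041.5729, σ² = 85.25² = 7267.5625; σ² + n·σ₀² = 7267.5625 + 6·45041.5729 = 277516.9999.
Posterior mean = (μ₀/σ₀² + n·x̄/σ²)/(1/σ₀² + n/σ²) = (σ²·μ₀ + σ₀²·n·x̄)/(σ² + n·σ₀²) = (7267.5625·217.46 + 45041.5729·1388)/277516.9999 = 64098107.32645/277516.9999 = 230.9700.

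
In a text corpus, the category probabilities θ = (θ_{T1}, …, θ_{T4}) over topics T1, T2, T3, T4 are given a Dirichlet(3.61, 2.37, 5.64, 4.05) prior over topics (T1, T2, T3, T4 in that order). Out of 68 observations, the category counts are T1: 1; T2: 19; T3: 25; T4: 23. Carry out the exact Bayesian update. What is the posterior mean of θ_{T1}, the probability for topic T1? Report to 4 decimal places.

The Dirichlet prior is conjugate to the Multinomial likelihood: each posterior αⱼ = prior αⱼ + observed count nⱼ.
Posterior concentration: (4.61, 21.37, 30.64, 27.05), total = 83.67.
E[θ_{T1}|data] = α_{T1}/Σα = 4.61/83.67 = 0.0551.

0.0551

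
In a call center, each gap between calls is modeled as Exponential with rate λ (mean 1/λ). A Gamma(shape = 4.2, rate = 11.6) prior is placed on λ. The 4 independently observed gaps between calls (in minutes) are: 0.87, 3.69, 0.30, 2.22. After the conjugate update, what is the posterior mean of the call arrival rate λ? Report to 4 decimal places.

0.4390

With a Gamma(shape α, rate β) prior on the exponential rate λ, the posterior after n observations with total T = Σxᵢ is Gamma(α+n, β+T).
Sum of observations T = 7.08 minutes; n = 4.
Posterior: Gamma(4.2+4, 11.6+7.08) = Gamma(8.2, 18.68).
Posterior mean of λ = α/β = 8.2/18.68 = 0.4390.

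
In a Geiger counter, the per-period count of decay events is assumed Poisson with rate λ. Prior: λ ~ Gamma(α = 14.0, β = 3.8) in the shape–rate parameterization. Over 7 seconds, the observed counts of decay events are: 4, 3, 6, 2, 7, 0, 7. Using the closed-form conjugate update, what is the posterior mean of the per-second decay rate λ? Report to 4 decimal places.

With a Gamma(shape α, rate β) prior, the Poisson likelihood is conjugate: the posterior is Gamma(α + ΣXᵢ, β + n).
Sum of counts S = 29 over n = 7 seconds.
Posterior: Gamma(α+S, β+n) = Gamma(14.0+29, 3.8+7) = Gamma(43.0, 10.8).
Posterior mean = α/β = 43.0/10.8 = 3.9815.

3.9815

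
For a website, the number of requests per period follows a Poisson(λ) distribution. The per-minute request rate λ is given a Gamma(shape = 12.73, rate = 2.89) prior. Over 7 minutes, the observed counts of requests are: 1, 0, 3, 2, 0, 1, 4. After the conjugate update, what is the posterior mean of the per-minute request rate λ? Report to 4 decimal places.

With a Gamma(shape α, rate β) prior, the Poisson likelihood is conjugate: the posterior is Gamma(α + ΣXᵢ, β + n).
Sum of counts S = 11 over n = 7 minutes.
Posterior: Gamma(α+S, β+n) = Gamma(12.73+11, 2.89+7) = Gamma(23.73, 9.89).
Posterior mean = α/β = 23.73/9.89 = 2.3994.

2.3994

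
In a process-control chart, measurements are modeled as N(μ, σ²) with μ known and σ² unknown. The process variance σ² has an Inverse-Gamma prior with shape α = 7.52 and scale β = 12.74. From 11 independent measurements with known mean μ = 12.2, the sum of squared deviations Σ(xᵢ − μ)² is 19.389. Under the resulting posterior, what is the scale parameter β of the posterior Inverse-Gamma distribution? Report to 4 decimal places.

With known mean μ and an Inverse-Gamma(α, β) prior on σ², the Normal likelihood is conjugate: posterior is Inv-Gamma(α + n/2, β + Σ(xᵢ−μ)²/2).
Posterior: Inv-Gamma(7.52 + 11/2, 12.74 + 19.389/2) = Inv-Gamma(13.02, 22.4345).
Posterior β = 22.4345.

22.4345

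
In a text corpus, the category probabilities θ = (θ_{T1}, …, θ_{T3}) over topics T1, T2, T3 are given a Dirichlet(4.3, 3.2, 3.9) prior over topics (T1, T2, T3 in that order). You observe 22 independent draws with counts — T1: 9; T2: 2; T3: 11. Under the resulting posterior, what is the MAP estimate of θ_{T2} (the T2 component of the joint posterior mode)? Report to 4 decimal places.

The Dirichlet prior is conjugate to the Multinomial likelihood: each posterior αⱼ = prior αⱼ + observed count nⱼ.
Posterior concentration: (13.3, 5.2, 14.9), total = 33.4.
Joint mode component: (α_{T2}−1)/(Σα−K) = 4.2/30.4 = 0.1382.

0.1382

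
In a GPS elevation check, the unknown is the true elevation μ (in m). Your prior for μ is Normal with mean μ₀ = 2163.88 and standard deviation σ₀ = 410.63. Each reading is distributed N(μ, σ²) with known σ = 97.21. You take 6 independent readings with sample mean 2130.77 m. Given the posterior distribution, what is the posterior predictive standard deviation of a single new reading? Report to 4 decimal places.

For Normal data with known variance σ², a Normal(μ₀, σ₀²) prior on μ is conjugate. Posterior precision = 1/σ₀² + n/σ²; posterior mean is the precision-weighted average of μ₀ and x̄.
σ₀² = 410.63² = 168616.9969, σ² = 97.21² = 9449.7841; σ² + n·σ₀² = 9449.7841 + 6·168616.9969 = 1021151.7655.
Posterior precision = 1/σ₀² + n/σ² = 1/168616.9969 + 6/9449.7841 = (σ² + n·σ₀²)/(σ₀²σ²) = 1021151.7655/(168616.9969·9449.7841); posterior variance σₙ² = σ₀²σ²/(σ² + n·σ₀²) = 168616.9969·9449.7841/1021151.7655 = 1560.389229.
Predictive variance for one new observation = σₙ² + σ² = 168616.9969·9449.7841/1021151.7655 + 9449.7841 = σ²·(σ₀² + 1021151.7655)/1021151.7655 = 9449.7841·1189768.7624/1021151.7655 = 11010.173329; SD = √(9449.7841·1189768.7624/1021151.7655) = 104.9294.

104.9294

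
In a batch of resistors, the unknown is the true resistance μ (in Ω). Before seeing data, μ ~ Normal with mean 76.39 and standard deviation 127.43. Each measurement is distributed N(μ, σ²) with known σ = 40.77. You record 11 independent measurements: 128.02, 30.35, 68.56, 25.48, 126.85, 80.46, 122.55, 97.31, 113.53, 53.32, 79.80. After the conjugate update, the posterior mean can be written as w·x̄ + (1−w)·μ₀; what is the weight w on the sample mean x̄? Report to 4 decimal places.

0.9908

For Normal data with known variance σ², a Normal(μ₀, σ₀²) prior on μ is conjugate. Posterior precision = 1/σ₀² + n/σ²; posterior mean is the precision-weighted average of μ₀ and x̄.
σ₀² = 127.43² = 16238.4049, σ² = 40.77² = 1662.1929. Prior precision 1/σ₀² = 1/16238.4049; data precision n/σ² = 11/1662.1929.
w = (n/σ²)/(1/σ₀² + n/σ²) = n·σ₀²/(σ² + n·σ₀²) = 11·16238.4049/(1662.1929 + 11·16238.4049) = 178622.4539/180284.6468 = 0.9908.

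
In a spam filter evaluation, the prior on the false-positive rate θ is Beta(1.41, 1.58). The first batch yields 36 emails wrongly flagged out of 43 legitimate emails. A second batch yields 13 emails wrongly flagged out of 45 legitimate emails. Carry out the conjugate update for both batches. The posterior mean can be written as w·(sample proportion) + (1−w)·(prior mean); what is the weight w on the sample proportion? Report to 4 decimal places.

The Beta prior is conjugate to a Binomial/Bernoulli likelihood; the update adds successes to α and failures to β.
Total number of legitimate emails: n = 43 + 45 = 88.
Posterior mean = (α₀+k)/(α₀+β₀+n) = [n/(α₀+β₀+n)]·(k/n) + [(α₀+β₀)/(α₀+β₀+n)]·α₀/(α₀+β₀), so only n and the prior enter the weight.
The weight on the data is w = n/(α₀+β₀+n) = 88/(1.41+1.58+88) = 88/90.99 = 0.9671.

0.9671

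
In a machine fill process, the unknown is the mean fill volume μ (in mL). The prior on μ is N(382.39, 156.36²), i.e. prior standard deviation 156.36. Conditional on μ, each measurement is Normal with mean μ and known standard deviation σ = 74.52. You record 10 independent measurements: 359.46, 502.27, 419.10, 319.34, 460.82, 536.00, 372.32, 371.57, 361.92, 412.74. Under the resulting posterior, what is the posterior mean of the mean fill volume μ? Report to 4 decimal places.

For Normal data with known variance σ², a Normal(μ₀, σ₀²) prior on μ is conjugate. Posterior precision = 1/σ₀² + n/σ²; posterior mean is the precision-weighted average of μ₀ and x̄.
Σxᵢ = 359.46 + 502.27 + 419.10 + 319.34 + 460.82 + 536.00 + 372.32 + 371.57 + 361.92 + 412.74 = 4115.54, so n·x̄ = 4115.54.
σ₀² = 156.36² = 24448.4496, σ² = 74.52² = 5553.2304; σ² + n·σ₀² = 5553.2304 + 10·24448.4496 = 250037.7264.
Posterior mean = (μ₀/σ₀² + n·x̄/σ²)/(1/σ₀² + n/σ²) = (σ²·μ₀ + σ₀²·n·x̄)/(σ² + n·σ₀²) = (5553.2304·382.39 + 24448.4496·4115.54)/250037.7264 = 102742072.03944/250037.7264 = 410.9063.

410.9063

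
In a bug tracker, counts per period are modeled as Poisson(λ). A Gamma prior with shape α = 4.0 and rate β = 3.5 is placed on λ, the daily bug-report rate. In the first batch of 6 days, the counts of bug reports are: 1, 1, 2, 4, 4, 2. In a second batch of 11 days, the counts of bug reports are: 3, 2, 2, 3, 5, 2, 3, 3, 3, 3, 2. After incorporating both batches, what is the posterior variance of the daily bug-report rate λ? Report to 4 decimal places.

With a Gamma(shape α, rate β) prior, the Poisson likelihood is conjugate: the posterior is Gamma(α + ΣXᵢ, β + n).
Batch 1: sum of counts S = 14 over n = 6 days.
After batch 1: Gamma(α+S, β+n) = Gamma(4.0+14, 3.5+6) = Gamma(18.0, 9.5).
Batch 2: sum of counts S = 31 over n = 11 days.
After batch 2: Gamma(α+S, β+n) = Gamma(18.0+31, 9.5+11) = Gamma(49.0, 20.5).
Var = α/β² = 49.0/20.5² = 0.1166.

0.1166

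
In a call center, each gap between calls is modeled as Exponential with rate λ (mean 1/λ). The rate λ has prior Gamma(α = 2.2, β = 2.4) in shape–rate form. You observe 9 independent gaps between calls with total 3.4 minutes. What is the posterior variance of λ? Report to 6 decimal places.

With a Gamma(shape α, rate β) prior on the exponential rate λ, the posterior after n observations with total T = Σxᵢ is Gamma(α+n, β+T).
Posterior: Gamma(2.2+9, 2.4+3.4) = Gamma(11.2, 5.8).
Var = α/β² = 0.332937.

0.332937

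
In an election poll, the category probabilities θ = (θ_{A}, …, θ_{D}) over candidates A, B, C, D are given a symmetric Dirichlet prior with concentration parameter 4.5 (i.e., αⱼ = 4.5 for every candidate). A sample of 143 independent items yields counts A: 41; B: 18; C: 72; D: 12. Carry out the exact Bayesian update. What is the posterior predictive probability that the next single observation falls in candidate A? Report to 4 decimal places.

0.2826

The Dirichlet prior is conjugate to the Multinomial likelihood: each posterior αⱼ = prior αⱼ + observed count nⱼ.
Posterior concentration: (45.5, 22.5, 76.5, 16.5), total = 161.0.
P(next = A | data) = α_{A}/Σα = 0.2826.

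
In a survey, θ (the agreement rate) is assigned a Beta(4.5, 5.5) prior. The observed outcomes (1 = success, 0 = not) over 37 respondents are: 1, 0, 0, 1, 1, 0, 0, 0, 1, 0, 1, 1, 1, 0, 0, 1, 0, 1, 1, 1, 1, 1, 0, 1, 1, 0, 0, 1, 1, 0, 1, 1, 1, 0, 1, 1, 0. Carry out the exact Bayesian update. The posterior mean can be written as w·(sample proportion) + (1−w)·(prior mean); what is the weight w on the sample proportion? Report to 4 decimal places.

The Beta prior is conjugate to a Binomial/Bernoulli likelihood; the update adds successes to α and failures to β.
Posterior mean = (α₀+k)/(α₀+β₀+n) = [n/(α₀+β₀+n)]·(k/n) + [(α₀+β₀)/(α₀+β₀+n)]·α₀/(α₀+β₀), so only n and the prior enter the weight.
The weight on the data is w = n/(α₀+β₀+n) = 37/(4.5+5.5+37) = 37/47.0 = 0.7872.

0.7872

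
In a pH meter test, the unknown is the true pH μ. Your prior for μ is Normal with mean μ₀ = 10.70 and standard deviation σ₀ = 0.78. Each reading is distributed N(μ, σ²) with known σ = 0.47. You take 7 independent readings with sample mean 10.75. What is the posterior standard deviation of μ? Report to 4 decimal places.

0.1732

For Normal data with known variance σ², a Normal(μ₀, σ₀²) prior on μ is conjugate. Posterior precision = 1/σ₀² + n/σ²; posterior mean is the precision-weighted average of μ₀ and x̄.
σ₀² = 0.78² = 0.6084, σ² = 0.47² = 0.2209; σ² + n·σ₀² = 0.2209 + 7·0.6084 = 4.4797.
Posterior precision = 1/σ₀² + n/σ² = 1/0.6084 + 7/0.2209 = (σ² + n·σ₀²)/(σ₀²σ²) = 4.4797/(0.6084·0.2209); posterior variance σₙ² = σ₀²σ²/(σ² + n·σ₀²) = 0.6084·0.2209/4.4797 = 0.030001.
Posterior SD = √σₙ² = √(0.6084·0.2209/4.4797) = 0.1732.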